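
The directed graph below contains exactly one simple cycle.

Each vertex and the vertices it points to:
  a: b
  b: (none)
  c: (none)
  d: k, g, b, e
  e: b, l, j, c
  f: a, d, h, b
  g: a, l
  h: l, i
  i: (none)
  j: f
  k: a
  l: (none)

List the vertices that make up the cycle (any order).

d, e, f, j

DFS with gray/black marking from f:
f gray
  a gray
    b gray
    b black
  a black
  d gray
    k gray
      k→a: a black — skip
    k black
    g gray
      g→a: a black — skip
      l gray
      l black
    g black
    d→b: b black — skip
    e gray
      e→b: b black — skip
      e→l: l black — skip
      j gray
        j→f: f is gray → back edge
Back edge closes the cycle f → d → e → j → f; its vertices are {d, e, f, j}.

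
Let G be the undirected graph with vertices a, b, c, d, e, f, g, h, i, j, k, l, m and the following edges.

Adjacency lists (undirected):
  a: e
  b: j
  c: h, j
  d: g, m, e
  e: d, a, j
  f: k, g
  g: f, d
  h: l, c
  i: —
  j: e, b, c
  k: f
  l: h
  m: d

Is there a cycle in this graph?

No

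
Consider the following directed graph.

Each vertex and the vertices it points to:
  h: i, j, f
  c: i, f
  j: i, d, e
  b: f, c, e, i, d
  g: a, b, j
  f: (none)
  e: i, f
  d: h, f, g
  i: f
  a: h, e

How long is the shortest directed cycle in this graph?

For each vertex v, BFS finds the shortest path from v back to v.
The shortest such closed walk is g → j → d → g, length 3.

3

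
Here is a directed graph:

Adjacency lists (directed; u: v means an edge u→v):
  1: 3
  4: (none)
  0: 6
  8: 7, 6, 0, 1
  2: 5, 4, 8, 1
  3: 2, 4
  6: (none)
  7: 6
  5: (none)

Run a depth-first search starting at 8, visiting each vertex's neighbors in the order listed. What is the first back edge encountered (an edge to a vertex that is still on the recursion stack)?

2→8

DFS from 8 (visiting each vertex's neighbors in the order listed); mark gray on enter, black on exit:
8 gray
  7 gray
    6 gray
    6 black
  7 black
  8→6: 6 black — skip
  0 gray
    0→6: 6 black — skip
  0 black
  1 gray
    3 gray
      2 gray
        5 gray
        5 black
        4 gray
        4 black
        2→8: 8 is gray → back edge
First back edge: 2 → 8.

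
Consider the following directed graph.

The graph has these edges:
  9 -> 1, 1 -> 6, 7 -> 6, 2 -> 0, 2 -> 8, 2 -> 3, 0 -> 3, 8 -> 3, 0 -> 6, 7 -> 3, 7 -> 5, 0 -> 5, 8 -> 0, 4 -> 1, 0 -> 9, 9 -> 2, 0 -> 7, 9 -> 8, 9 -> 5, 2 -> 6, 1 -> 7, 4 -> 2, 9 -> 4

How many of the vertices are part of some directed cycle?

A vertex is on a directed cycle iff it belongs to a strongly connected component of size ≥ 2 (or has a self-loop).
The vertices on cycles are {0, 2, 4, 8, 9} — 5 in total.

5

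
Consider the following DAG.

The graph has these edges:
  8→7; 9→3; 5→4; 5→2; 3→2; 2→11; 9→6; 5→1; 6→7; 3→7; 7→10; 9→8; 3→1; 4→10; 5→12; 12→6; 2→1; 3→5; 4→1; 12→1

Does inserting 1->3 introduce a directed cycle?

Yes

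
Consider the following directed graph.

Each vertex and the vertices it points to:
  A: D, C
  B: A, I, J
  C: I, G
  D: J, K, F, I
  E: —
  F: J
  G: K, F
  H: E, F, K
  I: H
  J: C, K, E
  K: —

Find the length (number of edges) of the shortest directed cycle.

For each vertex v, BFS finds the shortest path from v back to v.
The shortest such closed walk is C → G → F → J → C, length 4.

4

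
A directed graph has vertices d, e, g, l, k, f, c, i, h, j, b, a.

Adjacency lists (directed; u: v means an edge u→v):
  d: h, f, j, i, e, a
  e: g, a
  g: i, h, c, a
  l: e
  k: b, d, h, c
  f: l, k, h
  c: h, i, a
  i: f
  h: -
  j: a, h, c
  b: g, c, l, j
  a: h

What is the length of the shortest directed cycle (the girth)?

3

For each vertex v, BFS finds the shortest path from v back to v.
The shortest such closed walk is f → k → d → f, length 3.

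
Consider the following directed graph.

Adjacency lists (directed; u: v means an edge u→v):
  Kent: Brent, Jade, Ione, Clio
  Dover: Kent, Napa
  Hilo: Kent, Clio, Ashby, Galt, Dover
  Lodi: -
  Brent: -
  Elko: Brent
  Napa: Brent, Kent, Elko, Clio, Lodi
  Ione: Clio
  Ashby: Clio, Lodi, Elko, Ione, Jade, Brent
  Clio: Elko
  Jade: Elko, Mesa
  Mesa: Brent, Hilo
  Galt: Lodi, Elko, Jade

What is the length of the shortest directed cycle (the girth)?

For each vertex v, BFS finds the shortest path from v back to v.
The shortest such closed walk is Hilo → Galt → Jade → Mesa → Hilo, length 4.

4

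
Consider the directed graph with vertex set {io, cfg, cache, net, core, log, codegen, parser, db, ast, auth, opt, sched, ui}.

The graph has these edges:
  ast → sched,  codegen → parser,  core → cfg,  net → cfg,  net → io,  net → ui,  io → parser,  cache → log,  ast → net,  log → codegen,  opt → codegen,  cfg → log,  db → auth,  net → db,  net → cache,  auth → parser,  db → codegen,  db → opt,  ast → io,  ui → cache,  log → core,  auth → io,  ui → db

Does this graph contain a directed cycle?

Yes

DFS with white/gray/black marking, starting from db:
db gray
  auth gray
    parser gray
    parser black
    io gray
      io→parser: parser black — skip
    io black
  auth black
  codegen gray
    codegen→parser: parser black — skip
  codegen black
  opt gray
    opt→codegen: codegen black — skip
  opt black
db black
cfg gray
  log gray
    core gray
      core→cfg: cfg is gray → back edge
Back edge found, so a cycle exists: cfg → log → core → cfg.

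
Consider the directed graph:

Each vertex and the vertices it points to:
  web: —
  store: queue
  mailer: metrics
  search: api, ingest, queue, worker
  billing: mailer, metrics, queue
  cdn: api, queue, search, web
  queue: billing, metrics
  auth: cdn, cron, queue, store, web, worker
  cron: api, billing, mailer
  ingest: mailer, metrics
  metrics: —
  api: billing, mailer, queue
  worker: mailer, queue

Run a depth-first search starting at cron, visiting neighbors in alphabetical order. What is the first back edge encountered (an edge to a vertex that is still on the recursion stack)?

queue->billing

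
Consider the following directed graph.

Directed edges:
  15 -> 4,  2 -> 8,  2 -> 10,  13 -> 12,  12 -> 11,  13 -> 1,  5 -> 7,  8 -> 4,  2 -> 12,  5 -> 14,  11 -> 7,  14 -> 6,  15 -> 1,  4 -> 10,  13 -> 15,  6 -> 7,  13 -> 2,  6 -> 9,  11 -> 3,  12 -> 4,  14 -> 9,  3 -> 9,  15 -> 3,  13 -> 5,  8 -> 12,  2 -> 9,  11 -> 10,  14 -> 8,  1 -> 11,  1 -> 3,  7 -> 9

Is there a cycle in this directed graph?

DFS with white/gray/black marking, starting from 13:
13 gray
  15 gray
    1 gray
      3 gray
        9 gray
        9 black
      3 black
      11 gray
        10 gray
        10 black
        11→3: 3 black — skip
        7 gray
          7→9: 9 black — skip
        7 black
      11 black
    1 black
    4 gray
      4→10: 10 black — skip
    4 black
    15→3: 3 black — skip
  15 black
  5 gray
    14 gray
      14→9: 9 black — skip
      8 gray
        8→4: 4 black — skip
        12 gray
          12→4: 4 black — skip
          12→11: 11 black — skip
        12 black
      8 black
      6 gray
        6→9: 9 black — skip
        6→7: 7 black — skip
      6 black
    14 black
    5→7: 7 black — skip
  5 black
  13→12: 12 black — skip
  2 gray
    2→9: 9 black — skip
    2→12: 12 black — skip
    2→10: 10 black — skip
    2→8: 8 black — skip
  2 black
  13→1: 1 black — skip
13 black
Every edge goes to a white or black vertex — no back edge, so the graph is acyclic.

No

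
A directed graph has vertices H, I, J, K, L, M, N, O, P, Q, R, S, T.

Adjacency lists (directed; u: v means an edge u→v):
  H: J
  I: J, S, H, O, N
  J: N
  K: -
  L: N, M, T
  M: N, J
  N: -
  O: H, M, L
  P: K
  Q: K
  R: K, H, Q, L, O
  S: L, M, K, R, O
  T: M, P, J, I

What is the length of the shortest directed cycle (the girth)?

4

For each vertex v, BFS finds the shortest path from v back to v.
The shortest such closed walk is T → I → O → L → T, length 4.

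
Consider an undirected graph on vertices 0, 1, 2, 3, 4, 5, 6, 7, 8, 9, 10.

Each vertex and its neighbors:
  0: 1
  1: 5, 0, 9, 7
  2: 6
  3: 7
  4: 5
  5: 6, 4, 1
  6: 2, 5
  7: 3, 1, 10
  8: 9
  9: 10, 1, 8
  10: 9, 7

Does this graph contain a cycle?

DFS, tracking each vertex's parent; an edge to a visited non-parent vertex closes a cycle.
Start from 9:
visit 9 (parent –)
  visit 10 (parent 9)
    10–9: parent, skip
    visit 7 (parent 10)
      visit 3 (parent 7)
        3–7: parent, skip
      visit 1 (parent 7)
        visit 5 (parent 1)
          visit 6 (parent 5)
            visit 2 (parent 6)
              2–6: parent, skip
            6–5: parent, skip
          visit 4 (parent 5)
            4–5: parent, skip
          5–1: parent, skip
        visit 0 (parent 1)
          0–1: parent, skip
        1–9: 9 visited and ≠ parent → cycle
Cycle: 9 – 10 – 7 – 1 – 9.

Yes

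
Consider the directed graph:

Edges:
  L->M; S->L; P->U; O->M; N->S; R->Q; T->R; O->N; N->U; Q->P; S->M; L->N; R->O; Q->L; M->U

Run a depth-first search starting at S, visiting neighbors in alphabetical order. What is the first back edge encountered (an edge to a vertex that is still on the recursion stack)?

N→S

DFS from S (visiting neighbors in alphabetical order); mark gray on enter, black on exit:
S gray
  L gray
    M gray
      U gray
      U black
    M black
    N gray
      N→S: S is gray → back edge
First back edge: N → S.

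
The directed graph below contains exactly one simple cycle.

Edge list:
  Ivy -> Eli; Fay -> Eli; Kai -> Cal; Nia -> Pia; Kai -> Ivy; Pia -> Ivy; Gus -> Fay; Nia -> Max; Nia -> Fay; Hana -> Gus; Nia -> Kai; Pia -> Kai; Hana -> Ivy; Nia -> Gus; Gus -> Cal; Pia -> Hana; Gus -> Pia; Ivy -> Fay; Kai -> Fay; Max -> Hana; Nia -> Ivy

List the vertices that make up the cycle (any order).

DFS with gray/black marking from Gus:
Gus gray
  Fay gray
    Eli gray
    Eli black
  Fay black
  Cal gray
  Cal black
  Pia gray
    Hana gray
      Hana→Gus: Gus is gray → back edge
Back edge closes the cycle Gus → Pia → Hana → Gus; its vertices are {Gus, Pia, Hana}.

Gus, Pia, Hana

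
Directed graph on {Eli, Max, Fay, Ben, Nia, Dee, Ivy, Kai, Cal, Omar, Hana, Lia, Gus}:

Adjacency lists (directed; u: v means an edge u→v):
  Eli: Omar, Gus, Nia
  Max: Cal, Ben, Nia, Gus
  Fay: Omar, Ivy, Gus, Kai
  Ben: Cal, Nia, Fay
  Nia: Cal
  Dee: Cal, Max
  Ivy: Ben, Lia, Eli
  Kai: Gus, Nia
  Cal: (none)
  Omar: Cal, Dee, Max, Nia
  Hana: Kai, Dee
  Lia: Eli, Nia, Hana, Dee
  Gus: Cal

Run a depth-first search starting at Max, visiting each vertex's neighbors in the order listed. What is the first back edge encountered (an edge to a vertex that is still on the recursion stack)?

Dee→Max

DFS from Max (visiting each vertex's neighbors in the order listed); mark gray on enter, black on exit:
Max gray
  Cal gray
  Cal black
  Ben gray
    Ben→Cal: Cal black — skip
    Nia gray
      Nia→Cal: Cal black — skip
    Nia black
    Fay gray
      Omar gray
        Omar→Cal: Cal black — skip
        Dee gray
          Dee→Cal: Cal black — skip
          Dee→Max: Max is gray → back edge
First back edge: Dee → Max.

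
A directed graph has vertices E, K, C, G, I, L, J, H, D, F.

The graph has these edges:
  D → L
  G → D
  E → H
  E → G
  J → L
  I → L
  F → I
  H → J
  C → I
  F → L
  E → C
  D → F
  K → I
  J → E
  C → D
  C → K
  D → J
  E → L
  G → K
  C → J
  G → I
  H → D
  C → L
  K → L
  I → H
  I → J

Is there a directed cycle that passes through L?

No

L lies on a cycle iff there is a path from L back to itself.
Exploring from L, it never reaches itself; equivalently, its strongly connected component is a singleton.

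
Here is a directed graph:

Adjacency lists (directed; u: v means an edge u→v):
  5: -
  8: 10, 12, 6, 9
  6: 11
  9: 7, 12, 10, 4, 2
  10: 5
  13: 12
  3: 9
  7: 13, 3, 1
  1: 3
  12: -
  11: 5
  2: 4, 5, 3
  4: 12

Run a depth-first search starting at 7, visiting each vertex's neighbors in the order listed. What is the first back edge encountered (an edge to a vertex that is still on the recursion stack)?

9→7

DFS from 7 (visiting each vertex's neighbors in the order listed); mark gray on enter, black on exit:
7 gray
  13 gray
    12 gray
    12 black
  13 black
  3 gray
    9 gray
      9→7: 7 is gray → back edge
First back edge: 9 → 7.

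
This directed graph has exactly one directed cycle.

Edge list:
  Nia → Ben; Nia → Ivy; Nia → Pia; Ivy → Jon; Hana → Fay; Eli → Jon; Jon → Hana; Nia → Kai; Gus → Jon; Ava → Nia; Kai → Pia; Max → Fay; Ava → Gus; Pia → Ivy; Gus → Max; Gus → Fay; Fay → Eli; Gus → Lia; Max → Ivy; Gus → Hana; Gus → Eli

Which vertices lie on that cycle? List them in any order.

Eli, Fay, Jon, Hana

DFS with gray/black marking from Hana:
Hana gray
  Fay gray
    Eli gray
      Jon gray
        Jon→Hana: Hana is gray → back edge
Back edge closes the cycle Hana → Fay → Eli → Jon → Hana; its vertices are {Eli, Fay, Jon, Hana}.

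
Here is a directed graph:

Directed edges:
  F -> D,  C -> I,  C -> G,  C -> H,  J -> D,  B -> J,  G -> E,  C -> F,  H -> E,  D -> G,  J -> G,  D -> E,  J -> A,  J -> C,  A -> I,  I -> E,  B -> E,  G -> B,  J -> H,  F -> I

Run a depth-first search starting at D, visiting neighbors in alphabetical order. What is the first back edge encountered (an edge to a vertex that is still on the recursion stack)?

DFS from D (visiting neighbors in alphabetical order); mark gray on enter, black on exit:
D gray
  E gray
  E black
  G gray
    B gray
      B→E: E black — skip
      J gray
        A gray
          I gray
            I→E: E black — skip
          I black
        A black
        C gray
          F gray
            F→D: D is gray → back edge
First back edge: F → D.

F→D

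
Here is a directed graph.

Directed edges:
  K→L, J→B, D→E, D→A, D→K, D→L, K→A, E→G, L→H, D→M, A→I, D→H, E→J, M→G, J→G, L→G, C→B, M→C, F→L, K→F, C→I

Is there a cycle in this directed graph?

DFS with white/gray/black marking, starting from K:
K gray
  A gray
    I gray
    I black
  A black
  F gray
    L gray
      H gray
      H black
      G gray
      G black
    L black
  F black
  K→L: L black — skip
K black
B gray
B black
C gray
  C→I: I black — skip
  C→B: B black — skip
C black
D gray
  D→A: A black — skip
  D→H: H black — skip
  M gray
    M→C: C black — skip
    M→G: G black — skip
  M black
  E gray
    J gray
      J→G: G black — skip
      J→B: B black — skip
    J black
    E→G: G black — skip
  E black
  D→L: L black — skip
  D→K: K black — skip
D black
Every edge goes to a white or black vertex — no back edge, so the graph is acyclic.

No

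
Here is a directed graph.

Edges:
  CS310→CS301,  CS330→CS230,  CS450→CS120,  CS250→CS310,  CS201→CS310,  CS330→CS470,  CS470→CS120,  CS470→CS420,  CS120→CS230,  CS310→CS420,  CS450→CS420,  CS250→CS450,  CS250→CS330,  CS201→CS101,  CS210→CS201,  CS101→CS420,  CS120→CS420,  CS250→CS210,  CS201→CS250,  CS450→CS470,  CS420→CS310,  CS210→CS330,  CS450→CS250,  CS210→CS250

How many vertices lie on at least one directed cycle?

6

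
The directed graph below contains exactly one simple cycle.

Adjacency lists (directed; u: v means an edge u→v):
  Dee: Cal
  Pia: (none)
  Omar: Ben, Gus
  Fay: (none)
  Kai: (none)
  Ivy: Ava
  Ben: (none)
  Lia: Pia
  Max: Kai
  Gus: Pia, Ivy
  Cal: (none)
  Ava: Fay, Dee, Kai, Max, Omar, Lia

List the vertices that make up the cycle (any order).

DFS with gray/black marking from Ava:
Ava gray
  Fay gray
  Fay black
  Dee gray
    Cal gray
    Cal black
  Dee black
  Kai gray
  Kai black
  Max gray
    Max→Kai: Kai black — skip
  Max black
  Omar gray
    Ben gray
    Ben black
    Gus gray
      Pia gray
      Pia black
      Ivy gray
        Ivy→Ava: Ava is gray → back edge
Back edge closes the cycle Ava → Omar → Gus → Ivy → Ava; its vertices are {Ava, Gus, Ivy, Omar}.

Ava, Gus, Ivy, Omar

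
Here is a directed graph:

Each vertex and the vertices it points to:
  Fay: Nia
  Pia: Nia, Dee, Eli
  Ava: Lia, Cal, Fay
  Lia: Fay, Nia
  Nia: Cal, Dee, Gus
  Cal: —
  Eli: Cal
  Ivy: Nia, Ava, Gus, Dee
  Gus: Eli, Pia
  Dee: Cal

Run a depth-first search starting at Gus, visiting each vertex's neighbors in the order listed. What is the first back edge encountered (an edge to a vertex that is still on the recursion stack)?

Nia->Gus

DFS from Gus (visiting each vertex's neighbors in the order listed); mark gray on enter, black on exit:
Gus gray
  Eli gray
    Cal gray
    Cal black
  Eli black
  Pia gray
    Nia gray
      Nia→Cal: Cal black — skip
      Dee gray
        Dee→Cal: Cal black — skip
      Dee black
      Nia→Gus: Gus is gray → back edge
First back edge: Nia → Gus.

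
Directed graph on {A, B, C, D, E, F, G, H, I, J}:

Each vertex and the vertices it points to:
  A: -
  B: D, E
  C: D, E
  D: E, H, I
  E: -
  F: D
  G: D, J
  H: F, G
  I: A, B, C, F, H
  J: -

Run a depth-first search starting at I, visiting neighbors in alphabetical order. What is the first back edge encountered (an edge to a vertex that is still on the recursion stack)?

DFS from I (visiting neighbors in alphabetical order); mark gray on enter, black on exit:
I gray
  A gray
  A black
  B gray
    D gray
      E gray
      E black
      H gray
        F gray
          F→D: D is gray → back edge
First back edge: F → D.

F->D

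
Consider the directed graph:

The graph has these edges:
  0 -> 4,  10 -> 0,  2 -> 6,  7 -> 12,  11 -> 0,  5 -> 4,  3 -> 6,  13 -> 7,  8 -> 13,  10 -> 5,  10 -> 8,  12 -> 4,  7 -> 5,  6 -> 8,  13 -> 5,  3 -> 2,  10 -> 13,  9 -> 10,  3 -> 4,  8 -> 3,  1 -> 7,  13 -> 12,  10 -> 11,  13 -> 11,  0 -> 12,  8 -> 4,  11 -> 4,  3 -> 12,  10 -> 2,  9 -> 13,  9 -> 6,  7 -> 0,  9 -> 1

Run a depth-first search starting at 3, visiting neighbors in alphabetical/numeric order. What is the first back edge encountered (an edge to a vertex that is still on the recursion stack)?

8->3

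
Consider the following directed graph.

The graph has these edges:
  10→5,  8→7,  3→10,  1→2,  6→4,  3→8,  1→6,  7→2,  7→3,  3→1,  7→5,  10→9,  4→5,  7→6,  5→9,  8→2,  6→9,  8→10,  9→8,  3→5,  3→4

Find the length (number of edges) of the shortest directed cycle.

3

For each vertex v, BFS finds the shortest path from v back to v.
The shortest such closed walk is 7 → 3 → 8 → 7, length 3.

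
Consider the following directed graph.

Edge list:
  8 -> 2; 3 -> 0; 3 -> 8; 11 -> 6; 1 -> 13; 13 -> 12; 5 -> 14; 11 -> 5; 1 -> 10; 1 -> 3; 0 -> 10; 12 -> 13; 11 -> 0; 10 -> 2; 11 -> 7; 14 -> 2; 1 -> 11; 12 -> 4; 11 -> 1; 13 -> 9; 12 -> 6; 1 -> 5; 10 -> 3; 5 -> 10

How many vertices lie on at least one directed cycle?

7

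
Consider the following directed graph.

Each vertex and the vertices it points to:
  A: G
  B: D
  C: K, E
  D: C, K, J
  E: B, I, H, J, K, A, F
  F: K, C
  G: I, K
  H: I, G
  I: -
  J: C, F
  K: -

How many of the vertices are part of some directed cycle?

6

A vertex is on a directed cycle iff it belongs to a strongly connected component of size ≥ 2 (or has a self-loop).
The vertices on cycles are {B, C, D, E, F, J} — 6 in total.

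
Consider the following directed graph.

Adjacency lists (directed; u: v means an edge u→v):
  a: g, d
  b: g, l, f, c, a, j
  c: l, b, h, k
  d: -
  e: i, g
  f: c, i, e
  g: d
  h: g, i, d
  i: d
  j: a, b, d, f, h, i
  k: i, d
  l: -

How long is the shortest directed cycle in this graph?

2

For each vertex v, BFS finds the shortest path from v back to v.
The shortest such closed walk is c → b → c, length 2.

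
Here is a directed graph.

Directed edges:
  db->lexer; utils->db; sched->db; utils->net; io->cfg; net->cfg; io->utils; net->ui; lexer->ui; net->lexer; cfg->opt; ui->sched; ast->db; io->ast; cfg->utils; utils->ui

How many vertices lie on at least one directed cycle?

A vertex is on a directed cycle iff it belongs to a strongly connected component of size ≥ 2 (or has a self-loop).
The vertices on cycles are {db, ui, cfg, net, lexer, sched, utils} — 7 in total.

7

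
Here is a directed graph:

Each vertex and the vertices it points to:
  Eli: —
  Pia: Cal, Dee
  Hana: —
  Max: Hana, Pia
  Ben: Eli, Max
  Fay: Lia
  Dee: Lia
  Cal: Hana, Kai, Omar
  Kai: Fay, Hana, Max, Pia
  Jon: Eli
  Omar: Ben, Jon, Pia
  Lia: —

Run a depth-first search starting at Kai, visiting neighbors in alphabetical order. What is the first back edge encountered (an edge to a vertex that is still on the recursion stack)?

Cal→Kai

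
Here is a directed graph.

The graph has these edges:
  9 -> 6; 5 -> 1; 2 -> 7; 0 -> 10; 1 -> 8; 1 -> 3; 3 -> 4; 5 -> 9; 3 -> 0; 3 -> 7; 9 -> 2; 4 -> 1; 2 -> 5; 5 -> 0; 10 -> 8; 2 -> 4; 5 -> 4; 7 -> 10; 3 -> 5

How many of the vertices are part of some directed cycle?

A vertex is on a directed cycle iff it belongs to a strongly connected component of size ≥ 2 (or has a self-loop).
The vertices on cycles are {1, 2, 3, 4, 5, 9} — 6 in total.

6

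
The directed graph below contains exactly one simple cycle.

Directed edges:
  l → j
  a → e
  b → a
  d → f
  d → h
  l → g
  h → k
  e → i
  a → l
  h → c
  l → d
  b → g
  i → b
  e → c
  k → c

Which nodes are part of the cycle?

a, b, e, i

DFS with gray/black marking from a:
a gray
  l gray
    d gray
      f gray
      f black
      h gray
        k gray
          c gray
          c black
        k black
        h→c: c black — skip
      h black
    d black
    g gray
    g black
    j gray
    j black
  l black
  e gray
    i gray
      b gray
        b→a: a is gray → back edge
Back edge closes the cycle a → e → i → b → a; its vertices are {a, b, e, i}.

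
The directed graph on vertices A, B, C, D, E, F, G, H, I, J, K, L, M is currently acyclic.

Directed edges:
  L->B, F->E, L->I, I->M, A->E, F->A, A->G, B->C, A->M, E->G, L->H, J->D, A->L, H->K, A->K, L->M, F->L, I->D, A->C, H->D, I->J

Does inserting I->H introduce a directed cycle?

No

Adding I→H creates a cycle iff H can already reach I.
Explore from H: no path reaches I. The graph stays acyclic.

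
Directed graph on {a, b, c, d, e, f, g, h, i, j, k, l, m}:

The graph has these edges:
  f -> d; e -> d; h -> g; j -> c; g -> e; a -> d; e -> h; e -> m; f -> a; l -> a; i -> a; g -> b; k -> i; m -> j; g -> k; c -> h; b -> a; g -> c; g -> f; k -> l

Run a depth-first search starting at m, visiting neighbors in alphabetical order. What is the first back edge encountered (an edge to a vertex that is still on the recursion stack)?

g→c

DFS from m (visiting neighbors in alphabetical order); mark gray on enter, black on exit:
m gray
  j gray
    c gray
      h gray
        g gray
          b gray
            a gray
              d gray
              d black
            a black
          b black
          g→c: c is gray → back edge
First back edge: g → c.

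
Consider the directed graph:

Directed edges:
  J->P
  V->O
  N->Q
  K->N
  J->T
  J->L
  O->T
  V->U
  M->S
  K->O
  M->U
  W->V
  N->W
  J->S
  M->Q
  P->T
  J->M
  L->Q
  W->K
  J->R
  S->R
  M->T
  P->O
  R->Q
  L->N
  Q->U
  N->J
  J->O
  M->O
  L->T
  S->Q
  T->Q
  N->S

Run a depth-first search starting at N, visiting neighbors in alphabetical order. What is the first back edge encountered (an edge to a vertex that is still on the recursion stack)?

L→N

DFS from N (visiting neighbors in alphabetical order); mark gray on enter, black on exit:
N gray
  J gray
    L gray
      L→N: N is gray → back edge
First back edge: L → N.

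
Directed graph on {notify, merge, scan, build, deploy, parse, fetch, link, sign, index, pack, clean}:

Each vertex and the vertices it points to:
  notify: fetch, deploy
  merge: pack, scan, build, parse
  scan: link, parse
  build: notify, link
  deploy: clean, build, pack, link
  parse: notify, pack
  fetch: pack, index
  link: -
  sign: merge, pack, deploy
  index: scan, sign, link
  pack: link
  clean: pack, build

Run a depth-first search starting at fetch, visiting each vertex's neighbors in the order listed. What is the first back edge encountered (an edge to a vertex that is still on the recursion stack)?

DFS from fetch (visiting each vertex's neighbors in the order listed); mark gray on enter, black on exit:
fetch gray
  pack gray
    link gray
    link black
  pack black
  index gray
    scan gray
      scan→link: link black — skip
      parse gray
        notify gray
          notify→fetch: fetch is gray → back edge
First back edge: notify → fetch.

notify->fetch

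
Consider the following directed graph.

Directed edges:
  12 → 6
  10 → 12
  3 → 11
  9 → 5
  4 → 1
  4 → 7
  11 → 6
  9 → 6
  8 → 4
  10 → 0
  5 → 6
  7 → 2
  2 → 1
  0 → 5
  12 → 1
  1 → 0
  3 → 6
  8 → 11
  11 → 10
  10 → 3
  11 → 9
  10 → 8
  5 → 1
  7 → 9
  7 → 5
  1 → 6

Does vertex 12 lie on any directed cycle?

12 lies on a cycle iff there is a path from 12 back to itself.
Exploring from 12, it never reaches itself; equivalently, its strongly connected component is a singleton.

No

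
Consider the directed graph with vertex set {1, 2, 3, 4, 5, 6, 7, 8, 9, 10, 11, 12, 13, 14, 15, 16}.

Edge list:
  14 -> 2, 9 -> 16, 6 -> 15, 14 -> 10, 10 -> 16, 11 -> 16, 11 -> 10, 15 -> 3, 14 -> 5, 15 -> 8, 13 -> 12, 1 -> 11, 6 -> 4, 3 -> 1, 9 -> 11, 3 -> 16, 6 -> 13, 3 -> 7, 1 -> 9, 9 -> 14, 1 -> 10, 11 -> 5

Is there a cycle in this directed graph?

DFS with white/gray/black marking, starting from 11:
11 gray
  10 gray
    16 gray
    16 black
  10 black
  11→16: 16 black — skip
  5 gray
  5 black
11 black
1 gray
  1→11: 11 black — skip
  9 gray
    14 gray
      14→10: 10 black — skip
      2 gray
      2 black
      14→5: 5 black — skip
    14 black
    9→16: 16 black — skip
    9→11: 11 black — skip
  9 black
  1→10: 10 black — skip
1 black
3 gray
  7 gray
  7 black
  3→1: 1 black — skip
  3→16: 16 black — skip
3 black
4 gray
4 black
6 gray
  13 gray
    12 gray
    12 black
  13 black
  6→4: 4 black — skip
  15 gray
    8 gray
    8 black
    15→3: 3 black — skip
  15 black
6 black
Every edge goes to a white or black vertex — no back edge, so the graph is acyclic.

No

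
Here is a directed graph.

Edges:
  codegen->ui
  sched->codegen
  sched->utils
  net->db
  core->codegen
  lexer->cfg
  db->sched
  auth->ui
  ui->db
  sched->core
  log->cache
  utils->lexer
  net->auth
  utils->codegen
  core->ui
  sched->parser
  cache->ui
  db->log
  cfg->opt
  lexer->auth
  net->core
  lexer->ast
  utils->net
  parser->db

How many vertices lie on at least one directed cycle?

A vertex is on a directed cycle iff it belongs to a strongly connected component of size ≥ 2 (or has a self-loop).
The vertices on cycles are {db, ui, log, net, auth, core, cache, lexer, sched, utils, parser, codegen} — 12 in total.

12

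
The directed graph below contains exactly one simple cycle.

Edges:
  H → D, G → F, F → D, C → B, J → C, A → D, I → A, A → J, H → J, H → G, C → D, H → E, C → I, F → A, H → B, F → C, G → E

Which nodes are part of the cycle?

A, C, I, J

DFS with gray/black marking from J:
J gray
  C gray
    I gray
      A gray
        A→J: J is gray → back edge
Back edge closes the cycle J → C → I → A → J; its vertices are {A, C, I, J}.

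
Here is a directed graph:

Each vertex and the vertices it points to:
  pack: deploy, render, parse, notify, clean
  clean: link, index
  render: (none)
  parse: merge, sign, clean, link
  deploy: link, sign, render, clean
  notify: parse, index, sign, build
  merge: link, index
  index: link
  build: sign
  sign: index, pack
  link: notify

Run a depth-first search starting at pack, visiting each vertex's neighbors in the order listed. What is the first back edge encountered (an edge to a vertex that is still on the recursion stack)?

merge->link

DFS from pack (visiting each vertex's neighbors in the order listed); mark gray on enter, black on exit:
pack gray
  deploy gray
    link gray
      notify gray
        parse gray
          merge gray
            merge→link: link is gray → back edge
First back edge: merge → link.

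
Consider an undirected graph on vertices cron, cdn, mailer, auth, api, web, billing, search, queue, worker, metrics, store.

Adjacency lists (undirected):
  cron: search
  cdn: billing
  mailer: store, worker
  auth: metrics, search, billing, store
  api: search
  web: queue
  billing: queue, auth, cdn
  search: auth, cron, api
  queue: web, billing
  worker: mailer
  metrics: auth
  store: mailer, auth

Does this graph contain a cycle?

DFS, tracking each vertex's parent; an edge to a visited non-parent vertex closes a cycle.
Start from store:
visit store (parent –)
  visit mailer (parent store)
    mailer–store: parent, skip
    visit worker (parent mailer)
      worker–mailer: parent, skip
  visit auth (parent store)
    visit metrics (parent auth)
      metrics–auth: parent, skip
    visit search (parent auth)
      search–auth: parent, skip
      visit cron (parent search)
        cron–search: parent, skip
      visit api (parent search)
        api–search: parent, skip
    visit billing (parent auth)
      visit queue (parent billing)
        visit web (parent queue)
          web–queue: parent, skip
        queue–billing: parent, skip
      billing–auth: parent, skip
      visit cdn (parent billing)
        cdn–billing: parent, skip
    auth–store: parent, skip
No non-parent visited neighbor found — the graph is a forest.

No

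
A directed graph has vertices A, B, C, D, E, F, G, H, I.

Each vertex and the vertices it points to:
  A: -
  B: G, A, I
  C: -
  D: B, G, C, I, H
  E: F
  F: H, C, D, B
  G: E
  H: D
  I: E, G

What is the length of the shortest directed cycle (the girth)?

2

For each vertex v, BFS finds the shortest path from v back to v.
The shortest such closed walk is D → H → D, length 2.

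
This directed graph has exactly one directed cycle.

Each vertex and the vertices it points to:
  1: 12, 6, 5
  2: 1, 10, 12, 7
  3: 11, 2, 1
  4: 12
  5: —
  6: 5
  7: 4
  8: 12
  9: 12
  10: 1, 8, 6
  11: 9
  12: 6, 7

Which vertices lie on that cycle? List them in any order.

4, 7, 12

DFS with gray/black marking from 7:
7 gray
  4 gray
    12 gray
      6 gray
        5 gray
        5 black
      6 black
      12→7: 7 is gray → back edge
Back edge closes the cycle 7 → 4 → 12 → 7; its vertices are {4, 7, 12}.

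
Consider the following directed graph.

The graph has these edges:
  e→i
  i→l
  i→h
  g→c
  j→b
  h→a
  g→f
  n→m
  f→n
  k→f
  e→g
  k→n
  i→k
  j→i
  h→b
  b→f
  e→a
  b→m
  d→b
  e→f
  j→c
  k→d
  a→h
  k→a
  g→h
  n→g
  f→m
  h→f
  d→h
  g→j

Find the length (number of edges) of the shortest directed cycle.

For each vertex v, BFS finds the shortest path from v back to v.
The shortest such closed walk is a → h → a, length 2.

2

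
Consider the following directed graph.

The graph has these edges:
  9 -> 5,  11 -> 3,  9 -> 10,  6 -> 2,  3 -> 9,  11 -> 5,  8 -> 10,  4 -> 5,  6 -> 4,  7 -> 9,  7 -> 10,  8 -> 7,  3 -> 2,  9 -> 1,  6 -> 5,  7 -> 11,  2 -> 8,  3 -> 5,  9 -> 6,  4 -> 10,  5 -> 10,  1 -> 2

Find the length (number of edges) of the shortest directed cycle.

For each vertex v, BFS finds the shortest path from v back to v.
The shortest such closed walk is 8 → 7 → 9 → 1 → 2 → 8, length 5.

5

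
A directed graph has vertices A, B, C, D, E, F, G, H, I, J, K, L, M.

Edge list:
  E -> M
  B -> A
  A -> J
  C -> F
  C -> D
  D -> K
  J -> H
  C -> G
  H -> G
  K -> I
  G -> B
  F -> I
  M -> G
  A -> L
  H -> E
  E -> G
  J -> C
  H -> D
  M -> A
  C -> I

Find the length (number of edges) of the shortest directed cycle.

5

For each vertex v, BFS finds the shortest path from v back to v.
The shortest such closed walk is J → C → G → B → A → J, length 5.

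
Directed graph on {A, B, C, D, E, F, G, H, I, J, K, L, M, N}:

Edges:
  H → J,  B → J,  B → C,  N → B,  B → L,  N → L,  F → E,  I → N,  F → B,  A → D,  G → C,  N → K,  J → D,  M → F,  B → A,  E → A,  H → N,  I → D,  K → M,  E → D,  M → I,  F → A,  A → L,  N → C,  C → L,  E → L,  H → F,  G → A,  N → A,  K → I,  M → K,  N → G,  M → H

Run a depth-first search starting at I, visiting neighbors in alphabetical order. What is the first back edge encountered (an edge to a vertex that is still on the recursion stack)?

K->I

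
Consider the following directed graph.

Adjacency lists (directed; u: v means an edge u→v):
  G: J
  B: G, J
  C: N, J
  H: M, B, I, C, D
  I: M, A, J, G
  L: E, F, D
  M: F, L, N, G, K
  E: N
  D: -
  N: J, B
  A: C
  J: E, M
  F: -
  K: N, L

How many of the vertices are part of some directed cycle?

8

A vertex is on a directed cycle iff it belongs to a strongly connected component of size ≥ 2 (or has a self-loop).
The vertices on cycles are {B, E, G, J, K, L, M, N} — 8 in total.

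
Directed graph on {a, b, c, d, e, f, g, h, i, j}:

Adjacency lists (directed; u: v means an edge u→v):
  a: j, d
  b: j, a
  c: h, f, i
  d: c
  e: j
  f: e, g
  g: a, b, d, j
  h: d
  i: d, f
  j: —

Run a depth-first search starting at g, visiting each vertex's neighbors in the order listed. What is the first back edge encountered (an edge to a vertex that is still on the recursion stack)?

h->d

DFS from g (visiting each vertex's neighbors in the order listed); mark gray on enter, black on exit:
g gray
  a gray
    j gray
    j black
    d gray
      c gray
        h gray
          h→d: d is gray → back edge
First back edge: h → d.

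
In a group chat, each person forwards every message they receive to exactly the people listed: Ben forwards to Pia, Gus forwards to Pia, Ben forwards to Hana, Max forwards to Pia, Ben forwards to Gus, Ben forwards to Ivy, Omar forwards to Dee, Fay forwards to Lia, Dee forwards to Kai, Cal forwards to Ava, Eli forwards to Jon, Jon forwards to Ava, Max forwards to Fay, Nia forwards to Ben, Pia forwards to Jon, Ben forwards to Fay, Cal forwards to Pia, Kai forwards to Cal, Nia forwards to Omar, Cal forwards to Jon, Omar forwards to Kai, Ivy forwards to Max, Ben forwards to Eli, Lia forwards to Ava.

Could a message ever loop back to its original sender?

DFS with white/gray/black marking, starting from Cal:
Cal gray
  Jon gray
    Ava gray
    Ava black
  Jon black
  Pia gray
    Pia→Jon: Jon black — skip
  Pia black
  Cal→Ava: Ava black — skip
Cal black
Ivy gray
  Max gray
    Fay gray
      Lia gray
        Lia→Ava: Ava black — skip
      Lia black
    Fay black
    Max→Pia: Pia black — skip
  Max black
Ivy black
Ben gray
  Ben→Pia: Pia black — skip
  Eli gray
    Eli→Jon: Jon black — skip
  Eli black
  Ben→Fay: Fay black — skip
  Gus gray
    Gus→Pia: Pia black — skip
  Gus black
  Ben→Ivy: Ivy black — skip
  Hana gray
  Hana black
Ben black
Kai gray
  Kai→Cal: Cal black — skip
Kai black
Omar gray
  Dee gray
    Dee→Kai: Kai black — skip
  Dee black
  Omar→Kai: Kai black — skip
Omar black
Nia gray
  Nia→Omar: Omar black — skip
  Nia→Ben: Ben black — skip
Nia black
Every edge goes to a white or black vertex — no back edge, so the graph is acyclic.

No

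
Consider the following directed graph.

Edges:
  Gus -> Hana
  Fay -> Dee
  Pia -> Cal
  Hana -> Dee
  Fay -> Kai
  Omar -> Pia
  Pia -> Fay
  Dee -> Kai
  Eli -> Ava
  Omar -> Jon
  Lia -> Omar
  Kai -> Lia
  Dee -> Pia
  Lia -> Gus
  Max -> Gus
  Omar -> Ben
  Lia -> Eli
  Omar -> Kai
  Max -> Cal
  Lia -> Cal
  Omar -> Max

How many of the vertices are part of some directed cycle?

9

A vertex is on a directed cycle iff it belongs to a strongly connected component of size ≥ 2 (or has a self-loop).
The vertices on cycles are {Dee, Fay, Gus, Kai, Lia, Max, Pia, Hana, Omar} — 9 in total.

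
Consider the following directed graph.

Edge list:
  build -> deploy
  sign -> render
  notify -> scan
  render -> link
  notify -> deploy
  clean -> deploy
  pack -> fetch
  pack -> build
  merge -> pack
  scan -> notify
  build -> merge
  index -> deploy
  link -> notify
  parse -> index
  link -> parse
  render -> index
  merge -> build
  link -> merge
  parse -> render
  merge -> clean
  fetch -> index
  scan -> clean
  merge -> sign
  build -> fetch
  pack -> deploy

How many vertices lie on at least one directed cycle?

9

A vertex is on a directed cycle iff it belongs to a strongly connected component of size ≥ 2 (or has a self-loop).
The vertices on cycles are {link, pack, scan, sign, build, merge, parse, notify, render} — 9 in total.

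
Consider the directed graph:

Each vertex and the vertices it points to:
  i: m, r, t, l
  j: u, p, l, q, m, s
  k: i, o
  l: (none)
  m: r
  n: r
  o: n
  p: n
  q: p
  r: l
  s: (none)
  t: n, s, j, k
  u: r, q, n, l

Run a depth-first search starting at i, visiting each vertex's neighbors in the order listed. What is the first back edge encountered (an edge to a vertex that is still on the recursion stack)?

DFS from i (visiting each vertex's neighbors in the order listed); mark gray on enter, black on exit:
i gray
  m gray
    r gray
      l gray
      l black
    r black
  m black
  i→r: r black — skip
  t gray
    n gray
      n→r: r black — skip
    n black
    s gray
    s black
    j gray
      u gray
        u→r: r black — skip
        q gray
          p gray
            p→n: n black — skip
          p black
        q black
        u→n: n black — skip
        u→l: l black — skip
      u black
      j→p: p black — skip
      j→l: l black — skip
      j→q: q black — skip
      j→m: m black — skip
      j→s: s black — skip
    j black
    k gray
      k→i: i is gray → back edge
First back edge: k → i.

k→i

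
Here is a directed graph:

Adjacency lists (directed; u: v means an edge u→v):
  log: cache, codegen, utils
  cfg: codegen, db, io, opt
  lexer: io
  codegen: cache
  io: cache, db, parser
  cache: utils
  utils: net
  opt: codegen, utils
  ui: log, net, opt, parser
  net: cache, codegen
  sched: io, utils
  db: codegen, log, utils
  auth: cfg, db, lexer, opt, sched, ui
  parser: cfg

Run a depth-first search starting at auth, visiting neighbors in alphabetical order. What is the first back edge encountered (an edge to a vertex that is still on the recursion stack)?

net->cache

DFS from auth (visiting neighbors in alphabetical order); mark gray on enter, black on exit:
auth gray
  cfg gray
    codegen gray
      cache gray
        utils gray
          net gray
            net→cache: cache is gray → back edge
First back edge: net → cache.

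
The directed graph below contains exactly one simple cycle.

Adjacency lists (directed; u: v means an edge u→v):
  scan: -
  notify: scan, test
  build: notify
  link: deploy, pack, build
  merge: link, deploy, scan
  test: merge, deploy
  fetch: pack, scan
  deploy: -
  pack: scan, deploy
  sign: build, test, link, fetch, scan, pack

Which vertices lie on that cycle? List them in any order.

DFS with gray/black marking from link:
link gray
  deploy gray
  deploy black
  pack gray
    scan gray
    scan black
    pack→deploy: deploy black — skip
  pack black
  build gray
    notify gray
      notify→scan: scan black — skip
      test gray
        merge gray
          merge→link: link is gray → back edge
Back edge closes the cycle link → build → notify → test → merge → link; its vertices are {link, test, build, merge, notify}.

link, test, build, merge, notify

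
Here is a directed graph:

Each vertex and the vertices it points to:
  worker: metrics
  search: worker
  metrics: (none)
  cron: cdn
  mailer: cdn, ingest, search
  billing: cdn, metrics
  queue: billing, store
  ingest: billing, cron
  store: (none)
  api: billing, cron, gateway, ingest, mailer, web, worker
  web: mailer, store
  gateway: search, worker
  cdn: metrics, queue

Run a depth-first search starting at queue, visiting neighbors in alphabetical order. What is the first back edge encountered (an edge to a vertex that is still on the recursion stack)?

cdn->queue

DFS from queue (visiting neighbors in alphabetical order); mark gray on enter, black on exit:
queue gray
  billing gray
    cdn gray
      metrics gray
      metrics black
      cdn→queue: queue is gray → back edge
First back edge: cdn → queue.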